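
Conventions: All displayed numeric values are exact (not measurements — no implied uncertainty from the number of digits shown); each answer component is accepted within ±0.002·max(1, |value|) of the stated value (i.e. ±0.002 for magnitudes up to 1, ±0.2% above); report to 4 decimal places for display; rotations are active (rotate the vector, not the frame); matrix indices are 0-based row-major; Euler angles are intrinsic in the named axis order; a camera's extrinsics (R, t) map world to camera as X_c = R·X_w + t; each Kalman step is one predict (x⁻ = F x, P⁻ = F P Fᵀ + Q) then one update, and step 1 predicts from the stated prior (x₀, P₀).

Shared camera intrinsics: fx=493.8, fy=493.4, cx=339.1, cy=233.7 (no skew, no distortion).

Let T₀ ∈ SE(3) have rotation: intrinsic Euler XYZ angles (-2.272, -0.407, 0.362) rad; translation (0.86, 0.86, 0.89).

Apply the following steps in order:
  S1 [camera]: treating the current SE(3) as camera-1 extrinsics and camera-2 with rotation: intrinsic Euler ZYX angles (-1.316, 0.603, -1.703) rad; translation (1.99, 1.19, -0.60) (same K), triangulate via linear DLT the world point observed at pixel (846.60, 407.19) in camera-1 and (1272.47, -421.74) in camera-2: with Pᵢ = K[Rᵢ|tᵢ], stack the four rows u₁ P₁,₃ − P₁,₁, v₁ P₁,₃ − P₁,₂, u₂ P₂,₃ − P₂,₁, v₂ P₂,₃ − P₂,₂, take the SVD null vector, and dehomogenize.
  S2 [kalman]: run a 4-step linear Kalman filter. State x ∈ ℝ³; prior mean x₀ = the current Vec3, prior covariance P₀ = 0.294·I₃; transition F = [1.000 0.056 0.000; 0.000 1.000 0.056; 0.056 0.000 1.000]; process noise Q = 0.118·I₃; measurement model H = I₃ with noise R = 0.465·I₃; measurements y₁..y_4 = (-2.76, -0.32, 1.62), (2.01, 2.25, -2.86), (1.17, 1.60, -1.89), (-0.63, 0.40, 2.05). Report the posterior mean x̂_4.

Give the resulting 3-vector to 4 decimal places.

after S1 (triangulate): (0.6687, -1.6354, -1.6552)
after S2 (kf_track): (0.2103, 0.6205, -0.0628)

result = (0.2103, 0.6205, -0.0628)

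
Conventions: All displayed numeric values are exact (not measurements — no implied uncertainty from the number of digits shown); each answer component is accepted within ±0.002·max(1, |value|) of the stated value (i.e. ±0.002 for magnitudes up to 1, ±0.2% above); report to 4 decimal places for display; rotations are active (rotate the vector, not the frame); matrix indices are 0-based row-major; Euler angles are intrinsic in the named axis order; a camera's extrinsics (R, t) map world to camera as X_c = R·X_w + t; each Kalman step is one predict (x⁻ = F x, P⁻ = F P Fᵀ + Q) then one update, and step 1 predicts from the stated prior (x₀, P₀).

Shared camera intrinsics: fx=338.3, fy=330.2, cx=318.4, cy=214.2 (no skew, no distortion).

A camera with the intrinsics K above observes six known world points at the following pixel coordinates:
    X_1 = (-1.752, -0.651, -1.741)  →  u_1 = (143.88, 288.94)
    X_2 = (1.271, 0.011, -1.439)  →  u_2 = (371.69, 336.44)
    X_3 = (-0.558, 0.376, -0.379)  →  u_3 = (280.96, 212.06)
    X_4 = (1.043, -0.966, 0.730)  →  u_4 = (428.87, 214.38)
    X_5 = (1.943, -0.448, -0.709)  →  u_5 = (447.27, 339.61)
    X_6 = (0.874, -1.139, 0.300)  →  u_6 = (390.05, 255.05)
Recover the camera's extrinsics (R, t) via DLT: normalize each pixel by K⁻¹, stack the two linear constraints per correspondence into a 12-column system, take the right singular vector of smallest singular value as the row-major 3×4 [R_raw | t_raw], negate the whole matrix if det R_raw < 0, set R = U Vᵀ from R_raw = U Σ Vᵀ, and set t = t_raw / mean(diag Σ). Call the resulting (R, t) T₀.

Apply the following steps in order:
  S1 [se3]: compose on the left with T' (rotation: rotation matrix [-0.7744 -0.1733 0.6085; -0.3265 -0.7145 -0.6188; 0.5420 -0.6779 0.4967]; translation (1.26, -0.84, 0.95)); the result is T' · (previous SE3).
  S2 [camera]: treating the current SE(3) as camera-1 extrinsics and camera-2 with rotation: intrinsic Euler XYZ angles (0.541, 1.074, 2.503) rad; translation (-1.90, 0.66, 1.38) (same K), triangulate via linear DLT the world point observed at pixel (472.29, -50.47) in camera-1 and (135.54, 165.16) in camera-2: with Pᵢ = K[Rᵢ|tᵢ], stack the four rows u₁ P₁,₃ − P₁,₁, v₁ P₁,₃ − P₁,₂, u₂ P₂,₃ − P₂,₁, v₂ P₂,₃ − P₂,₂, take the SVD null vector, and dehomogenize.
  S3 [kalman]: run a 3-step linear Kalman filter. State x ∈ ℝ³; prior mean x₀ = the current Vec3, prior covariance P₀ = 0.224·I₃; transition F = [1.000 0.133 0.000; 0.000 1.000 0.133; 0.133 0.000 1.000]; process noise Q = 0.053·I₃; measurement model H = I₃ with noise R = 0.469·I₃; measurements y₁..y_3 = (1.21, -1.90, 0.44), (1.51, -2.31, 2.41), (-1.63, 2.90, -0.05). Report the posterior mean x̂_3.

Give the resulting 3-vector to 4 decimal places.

source (pnp_recover): camera pose = R=[0.9165 0.2463 0.3151; 0.3806 -0.2947 -0.8765; -0.1230 0.9233 -0.3638], t=(0.0101, -0.0400, 4.2206)
after S1 (compose_se3): R=[-0.8506 0.4222 -0.3136; -0.4950 -0.4412 0.7485; 0.1777 0.7919 0.5843], t=(3.8276, -3.4266, 3.0790)
after S2 (triangulate): (1.9705, 1.2684, 1.1570)
after S3 (kf_track): (0.6037, 0.4756, 1.1651)

result = (0.6037, 0.4756, 1.1651)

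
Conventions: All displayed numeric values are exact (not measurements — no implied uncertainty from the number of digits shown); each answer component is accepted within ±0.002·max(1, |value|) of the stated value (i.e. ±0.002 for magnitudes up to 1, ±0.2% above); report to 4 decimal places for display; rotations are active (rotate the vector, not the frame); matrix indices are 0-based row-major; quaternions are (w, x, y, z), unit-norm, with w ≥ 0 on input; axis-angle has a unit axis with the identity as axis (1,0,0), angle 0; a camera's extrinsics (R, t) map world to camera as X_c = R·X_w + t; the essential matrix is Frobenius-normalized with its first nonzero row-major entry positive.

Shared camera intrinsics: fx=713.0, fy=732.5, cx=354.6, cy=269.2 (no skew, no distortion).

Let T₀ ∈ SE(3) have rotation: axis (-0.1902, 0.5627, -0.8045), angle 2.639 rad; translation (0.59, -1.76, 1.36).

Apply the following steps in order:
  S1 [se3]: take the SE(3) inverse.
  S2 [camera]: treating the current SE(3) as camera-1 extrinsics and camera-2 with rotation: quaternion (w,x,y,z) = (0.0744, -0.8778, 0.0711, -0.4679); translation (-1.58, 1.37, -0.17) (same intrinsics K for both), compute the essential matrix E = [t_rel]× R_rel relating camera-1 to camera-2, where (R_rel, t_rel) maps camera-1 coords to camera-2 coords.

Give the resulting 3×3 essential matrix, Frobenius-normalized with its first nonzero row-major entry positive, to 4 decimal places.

matrix = [0.3717 -0.5167 -0.3080; -0.0054 -0.0187 0.0112; -0.2787 -0.4684 0.4500]

after S1 (invert_se3): R=[-0.8085 -0.5883 0.0161; 0.1867 -0.2823 -0.9410; 0.5581 -0.7578 0.3380], t=(-0.5803, 0.6728, -2.1227)
after S2 (essential): [0.3717 -0.5167 -0.3080; -0.0054 -0.0187 0.0112; -0.2787 -0.4684 0.4500]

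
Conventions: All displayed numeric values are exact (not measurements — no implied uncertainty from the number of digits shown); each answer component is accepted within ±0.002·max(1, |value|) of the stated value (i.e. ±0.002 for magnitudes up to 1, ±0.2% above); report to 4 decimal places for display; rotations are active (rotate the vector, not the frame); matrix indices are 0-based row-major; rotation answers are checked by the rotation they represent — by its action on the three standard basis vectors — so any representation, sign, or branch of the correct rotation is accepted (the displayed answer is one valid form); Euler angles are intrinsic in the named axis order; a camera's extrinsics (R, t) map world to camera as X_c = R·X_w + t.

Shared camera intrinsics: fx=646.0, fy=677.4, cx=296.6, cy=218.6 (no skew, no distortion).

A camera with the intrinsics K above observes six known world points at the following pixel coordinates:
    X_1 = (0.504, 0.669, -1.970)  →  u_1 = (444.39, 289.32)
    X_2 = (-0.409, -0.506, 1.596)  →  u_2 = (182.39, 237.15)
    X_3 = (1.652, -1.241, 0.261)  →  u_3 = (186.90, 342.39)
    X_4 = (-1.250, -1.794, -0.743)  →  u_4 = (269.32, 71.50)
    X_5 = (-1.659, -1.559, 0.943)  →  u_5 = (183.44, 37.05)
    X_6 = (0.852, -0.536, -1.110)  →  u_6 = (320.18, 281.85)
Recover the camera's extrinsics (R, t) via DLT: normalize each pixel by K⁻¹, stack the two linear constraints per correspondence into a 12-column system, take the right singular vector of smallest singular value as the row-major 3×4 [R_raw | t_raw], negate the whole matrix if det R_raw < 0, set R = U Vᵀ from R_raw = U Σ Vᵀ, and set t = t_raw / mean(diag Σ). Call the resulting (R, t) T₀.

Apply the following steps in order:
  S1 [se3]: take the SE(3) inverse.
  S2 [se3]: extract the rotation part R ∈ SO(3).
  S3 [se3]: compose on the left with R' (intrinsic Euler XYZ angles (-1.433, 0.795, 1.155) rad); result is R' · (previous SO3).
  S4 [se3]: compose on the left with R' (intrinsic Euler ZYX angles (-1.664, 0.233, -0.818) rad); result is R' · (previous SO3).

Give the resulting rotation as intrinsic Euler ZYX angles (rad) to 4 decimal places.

source (pnp_recover): camera pose = R=[-0.2734 0.7626 -0.5862; 0.8729 0.4527 0.1818; 0.4040 -0.4621 -0.7895], t=(0.2800, 0.4400, 6.4500)
after S1 (invert_se3): R=[-0.2734 0.8729 0.4040; 0.7626 0.4527 -0.4621; -0.5862 0.1818 -0.7895], t=(-2.9134, 2.5676, 5.1762)
after S2 (rot_of_se3): [-0.2734 0.8729 0.4040; 0.7626 0.4527 -0.4621; -0.5862 0.1818 -0.7895]
after S3 (compose_so3): [-0.9844 0.0867 -0.1533; 0.1727 0.3044 -0.9368; -0.0346 -0.9486 -0.3146]
after S4 (compose_so3): [0.1848 -0.4712 -0.8625; 0.9794 0.1612 0.1218; 0.0817 -0.8672 0.4913]

rotation (euler_zyx) = (1.3843, -0.0818, -1.0554)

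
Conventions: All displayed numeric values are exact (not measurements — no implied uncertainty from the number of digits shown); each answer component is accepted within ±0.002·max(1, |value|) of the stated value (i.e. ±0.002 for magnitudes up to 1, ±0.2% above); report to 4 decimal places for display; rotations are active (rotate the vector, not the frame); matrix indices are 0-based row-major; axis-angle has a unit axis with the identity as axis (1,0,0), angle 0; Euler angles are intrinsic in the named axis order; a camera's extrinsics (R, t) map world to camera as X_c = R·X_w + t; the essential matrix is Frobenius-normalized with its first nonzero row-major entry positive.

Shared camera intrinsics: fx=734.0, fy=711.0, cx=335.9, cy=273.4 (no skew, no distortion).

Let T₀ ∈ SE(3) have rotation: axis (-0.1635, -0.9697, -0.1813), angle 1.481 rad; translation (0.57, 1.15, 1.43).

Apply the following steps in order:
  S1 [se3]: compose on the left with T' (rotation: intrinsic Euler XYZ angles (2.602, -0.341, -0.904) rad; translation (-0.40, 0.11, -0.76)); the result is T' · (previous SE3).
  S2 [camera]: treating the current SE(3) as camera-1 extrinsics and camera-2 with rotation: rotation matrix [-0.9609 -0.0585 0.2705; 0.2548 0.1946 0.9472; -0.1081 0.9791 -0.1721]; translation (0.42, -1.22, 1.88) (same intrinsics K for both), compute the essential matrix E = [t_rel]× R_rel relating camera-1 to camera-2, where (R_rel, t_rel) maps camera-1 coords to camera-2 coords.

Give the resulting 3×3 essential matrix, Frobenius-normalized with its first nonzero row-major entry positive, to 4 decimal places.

after S1 (compose_se3): R=[-0.2924 0.8907 -0.3481; -0.3918 -0.4436 -0.8060; -0.8723 -0.0993 0.4787], t=(0.3056, -1.0242, -2.1413)
after S2 (essential): [0.2848 -0.3198 0.0212; 0.5092 -0.1871 -0.2839; 0.0822 0.4687 -0.4634]

matrix = [0.2848 -0.3198 0.0212; 0.5092 -0.1871 -0.2839; 0.0822 0.4687 -0.4634]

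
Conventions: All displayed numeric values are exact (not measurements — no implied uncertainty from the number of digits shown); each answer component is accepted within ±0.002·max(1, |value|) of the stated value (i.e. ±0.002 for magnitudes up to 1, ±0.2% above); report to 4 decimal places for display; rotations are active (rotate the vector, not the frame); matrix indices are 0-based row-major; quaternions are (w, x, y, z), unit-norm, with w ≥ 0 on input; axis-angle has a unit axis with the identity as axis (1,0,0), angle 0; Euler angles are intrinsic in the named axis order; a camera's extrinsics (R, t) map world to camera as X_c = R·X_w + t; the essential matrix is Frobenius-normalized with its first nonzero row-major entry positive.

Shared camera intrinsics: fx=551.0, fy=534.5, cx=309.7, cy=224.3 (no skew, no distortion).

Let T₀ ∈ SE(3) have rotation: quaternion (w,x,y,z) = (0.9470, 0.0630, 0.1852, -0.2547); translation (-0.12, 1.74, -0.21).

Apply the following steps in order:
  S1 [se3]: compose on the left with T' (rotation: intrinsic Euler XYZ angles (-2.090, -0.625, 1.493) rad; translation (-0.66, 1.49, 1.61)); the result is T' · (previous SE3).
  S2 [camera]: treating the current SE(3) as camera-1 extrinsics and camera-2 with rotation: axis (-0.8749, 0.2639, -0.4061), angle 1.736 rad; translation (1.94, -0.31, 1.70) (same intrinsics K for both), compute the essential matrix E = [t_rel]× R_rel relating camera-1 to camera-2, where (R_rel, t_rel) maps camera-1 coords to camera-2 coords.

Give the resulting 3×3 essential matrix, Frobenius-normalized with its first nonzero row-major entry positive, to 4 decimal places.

matrix = [0.0377 -0.4106 -0.0151; -0.3875 -0.3462 -0.4191; -0.3290 0.4555 -0.2615]

after S1 (compose_se3): R=[0.6457 -0.6799 -0.3475; -0.3843 -0.6826 0.6216; -0.6598 -0.2678 -0.7021], t=(-1.9515, 0.4484, 2.1873)
after S2 (essential): [0.0377 -0.4106 -0.0151; -0.3875 -0.3462 -0.4191; -0.3290 0.4555 -0.2615]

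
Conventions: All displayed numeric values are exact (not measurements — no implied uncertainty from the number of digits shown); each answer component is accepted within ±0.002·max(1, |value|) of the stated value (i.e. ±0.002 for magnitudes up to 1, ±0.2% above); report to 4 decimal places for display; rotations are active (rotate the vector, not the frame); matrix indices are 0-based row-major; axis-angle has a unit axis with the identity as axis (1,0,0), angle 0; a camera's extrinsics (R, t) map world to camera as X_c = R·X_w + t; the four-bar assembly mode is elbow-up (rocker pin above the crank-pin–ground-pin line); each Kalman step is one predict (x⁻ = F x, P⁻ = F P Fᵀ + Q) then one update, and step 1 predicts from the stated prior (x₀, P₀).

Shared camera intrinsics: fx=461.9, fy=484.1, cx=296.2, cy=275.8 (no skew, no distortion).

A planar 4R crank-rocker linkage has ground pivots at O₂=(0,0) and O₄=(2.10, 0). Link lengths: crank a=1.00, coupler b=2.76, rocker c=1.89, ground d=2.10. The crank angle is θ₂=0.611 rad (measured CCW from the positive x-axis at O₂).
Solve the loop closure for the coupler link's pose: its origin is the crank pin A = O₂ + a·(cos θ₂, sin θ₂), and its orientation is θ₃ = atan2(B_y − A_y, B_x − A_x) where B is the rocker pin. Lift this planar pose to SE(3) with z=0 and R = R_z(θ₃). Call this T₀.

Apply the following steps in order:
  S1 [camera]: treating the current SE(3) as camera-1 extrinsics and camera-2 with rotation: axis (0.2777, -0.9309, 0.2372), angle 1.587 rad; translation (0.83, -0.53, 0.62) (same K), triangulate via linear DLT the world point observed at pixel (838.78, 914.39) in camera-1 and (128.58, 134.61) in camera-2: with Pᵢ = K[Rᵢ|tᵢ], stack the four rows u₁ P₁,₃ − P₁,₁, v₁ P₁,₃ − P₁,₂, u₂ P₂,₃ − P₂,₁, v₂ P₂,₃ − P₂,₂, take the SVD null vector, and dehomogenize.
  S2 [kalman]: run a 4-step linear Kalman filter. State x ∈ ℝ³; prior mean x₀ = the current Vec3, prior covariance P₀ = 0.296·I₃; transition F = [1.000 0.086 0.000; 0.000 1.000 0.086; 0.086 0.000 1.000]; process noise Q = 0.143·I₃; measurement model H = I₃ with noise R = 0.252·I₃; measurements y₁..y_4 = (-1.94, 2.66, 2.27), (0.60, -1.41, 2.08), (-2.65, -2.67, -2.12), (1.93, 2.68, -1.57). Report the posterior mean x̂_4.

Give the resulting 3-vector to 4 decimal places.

source (fourbar_fk): coupler pose = R=[0.9662 -0.2578 0.0000; 0.2578 0.9662 0.0000; 0.0000 0.0000 1.0000], t=(0.8191, 0.5737, 0.0000)
after S1 (triangulate): (0.8163, 0.8134, 1.1902)
after S2 (kf_track): (0.2787, 0.7977, -0.9193)

result = (0.2787, 0.7977, -0.9193)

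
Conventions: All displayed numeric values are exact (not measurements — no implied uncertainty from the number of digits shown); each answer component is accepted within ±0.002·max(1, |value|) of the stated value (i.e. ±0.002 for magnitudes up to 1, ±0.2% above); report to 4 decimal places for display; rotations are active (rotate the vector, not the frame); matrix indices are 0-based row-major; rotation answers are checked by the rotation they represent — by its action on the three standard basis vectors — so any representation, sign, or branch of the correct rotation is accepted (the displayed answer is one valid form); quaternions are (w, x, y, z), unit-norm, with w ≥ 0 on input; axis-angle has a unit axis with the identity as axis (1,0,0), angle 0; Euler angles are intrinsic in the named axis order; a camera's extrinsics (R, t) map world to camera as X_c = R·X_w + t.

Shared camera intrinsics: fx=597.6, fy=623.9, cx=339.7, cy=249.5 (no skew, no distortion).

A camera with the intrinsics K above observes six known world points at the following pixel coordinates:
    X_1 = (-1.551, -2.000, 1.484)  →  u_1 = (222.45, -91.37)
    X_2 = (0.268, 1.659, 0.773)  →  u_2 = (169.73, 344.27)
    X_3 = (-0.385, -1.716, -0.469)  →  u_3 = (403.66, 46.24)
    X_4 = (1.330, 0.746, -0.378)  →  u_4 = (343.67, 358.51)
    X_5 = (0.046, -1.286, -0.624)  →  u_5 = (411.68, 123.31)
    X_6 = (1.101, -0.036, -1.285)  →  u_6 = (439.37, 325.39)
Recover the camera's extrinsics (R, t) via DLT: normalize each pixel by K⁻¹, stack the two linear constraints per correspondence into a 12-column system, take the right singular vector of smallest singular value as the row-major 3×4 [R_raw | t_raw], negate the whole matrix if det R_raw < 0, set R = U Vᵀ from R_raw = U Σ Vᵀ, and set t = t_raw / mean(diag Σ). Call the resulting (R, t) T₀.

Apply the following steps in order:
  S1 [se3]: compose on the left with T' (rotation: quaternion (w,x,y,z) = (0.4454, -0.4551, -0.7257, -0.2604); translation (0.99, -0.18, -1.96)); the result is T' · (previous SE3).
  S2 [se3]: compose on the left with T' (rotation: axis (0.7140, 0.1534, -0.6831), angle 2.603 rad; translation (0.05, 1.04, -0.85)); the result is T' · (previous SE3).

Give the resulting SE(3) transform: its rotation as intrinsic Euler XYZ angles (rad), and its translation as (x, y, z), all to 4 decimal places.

source (pnp_recover): camera pose = R=[0.5535 -0.5693 -0.6079; 0.4504 0.8186 -0.3565; 0.7006 -0.0764 0.7095], t=(-0.5001, -0.2600, 5.6003)
after S1 (compose_se3): R=[0.0105 0.8695 -0.4938; 0.9888 0.0646 0.1348; 0.1491 -0.4897 -0.8590], t=(-1.4406, 3.8759, -5.0133)
after S2 (compose_se3): R=[0.4253 0.5186 0.7418; -0.8907 0.0944 0.4446; 0.1605 -0.8498 0.5020], t=(6.2187, 0.9066, 1.1899)

rotation (euler_xyz) = (-0.7248, 0.8357, -0.8839), translation = (6.2187, 0.9066, 1.1899)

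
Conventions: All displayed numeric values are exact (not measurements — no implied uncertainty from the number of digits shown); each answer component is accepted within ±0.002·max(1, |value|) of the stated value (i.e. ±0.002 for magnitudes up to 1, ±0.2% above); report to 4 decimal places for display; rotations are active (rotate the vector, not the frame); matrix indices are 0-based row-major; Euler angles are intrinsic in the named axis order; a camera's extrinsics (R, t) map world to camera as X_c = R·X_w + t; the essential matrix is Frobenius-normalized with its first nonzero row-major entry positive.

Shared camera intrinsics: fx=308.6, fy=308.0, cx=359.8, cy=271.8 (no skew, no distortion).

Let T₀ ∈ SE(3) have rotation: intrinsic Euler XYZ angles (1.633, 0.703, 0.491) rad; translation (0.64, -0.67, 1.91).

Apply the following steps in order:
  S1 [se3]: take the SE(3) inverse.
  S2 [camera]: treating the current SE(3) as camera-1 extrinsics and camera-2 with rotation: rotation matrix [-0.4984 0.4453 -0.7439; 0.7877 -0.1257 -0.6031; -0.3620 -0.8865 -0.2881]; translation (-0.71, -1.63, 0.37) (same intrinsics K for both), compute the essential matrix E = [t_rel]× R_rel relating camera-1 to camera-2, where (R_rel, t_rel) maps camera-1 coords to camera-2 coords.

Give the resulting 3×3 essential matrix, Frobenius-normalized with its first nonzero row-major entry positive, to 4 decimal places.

after S1 (invert_se3): R=[0.6728 0.5397 0.5060; -0.3597 -0.3591 0.8612; 0.6465 -0.7614 -0.0474], t=(-1.0355, -1.6553, -0.8333)
after S2 (essential): [0.3766 -0.0606 -0.2234; -0.4962 0.0879 0.2280; -0.2943 0.1445 -0.6255]

matrix = [0.3766 -0.0606 -0.2234; -0.4962 0.0879 0.2280; -0.2943 0.1445 -0.6255]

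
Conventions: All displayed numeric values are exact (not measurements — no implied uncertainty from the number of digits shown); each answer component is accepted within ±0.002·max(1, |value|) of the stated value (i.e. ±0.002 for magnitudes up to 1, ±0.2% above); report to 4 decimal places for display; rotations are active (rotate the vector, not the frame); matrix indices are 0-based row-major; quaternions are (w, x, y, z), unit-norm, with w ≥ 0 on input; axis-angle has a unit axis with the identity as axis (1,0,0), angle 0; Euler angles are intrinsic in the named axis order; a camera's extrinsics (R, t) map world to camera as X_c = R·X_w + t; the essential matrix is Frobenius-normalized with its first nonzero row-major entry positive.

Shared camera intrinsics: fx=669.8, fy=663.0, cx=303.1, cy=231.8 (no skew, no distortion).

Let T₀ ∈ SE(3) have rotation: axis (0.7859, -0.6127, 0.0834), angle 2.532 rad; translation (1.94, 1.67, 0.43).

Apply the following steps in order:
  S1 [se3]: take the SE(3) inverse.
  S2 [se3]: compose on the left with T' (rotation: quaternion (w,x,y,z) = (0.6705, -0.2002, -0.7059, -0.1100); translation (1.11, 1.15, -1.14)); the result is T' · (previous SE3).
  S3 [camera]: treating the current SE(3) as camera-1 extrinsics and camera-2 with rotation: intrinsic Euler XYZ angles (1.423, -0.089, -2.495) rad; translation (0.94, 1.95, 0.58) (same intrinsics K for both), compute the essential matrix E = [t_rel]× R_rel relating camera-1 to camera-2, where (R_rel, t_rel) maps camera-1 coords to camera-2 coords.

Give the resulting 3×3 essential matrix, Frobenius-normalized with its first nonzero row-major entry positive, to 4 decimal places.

after S1 (invert_se3): R=[0.3042 -0.8286 0.4701; -0.9241 -0.1367 0.3570; -0.2315 -0.5430 -0.8072], t=(0.5915, 1.8675, 1.7030)
after S2 (compose_se3): R=[-0.1948 0.4484 0.8723; -0.8846 -0.4645 0.0412; 0.4236 -0.7637 0.4872], t=(0.3640, 3.6241, -0.8960)
after S3 (essential): [0.5063 -0.3765 0.0202; 0.2064 -0.0781 -0.5502; -0.1635 0.1798 -0.4371]

matrix = [0.5063 -0.3765 0.0202; 0.2064 -0.0781 -0.5502; -0.1635 0.1798 -0.4371]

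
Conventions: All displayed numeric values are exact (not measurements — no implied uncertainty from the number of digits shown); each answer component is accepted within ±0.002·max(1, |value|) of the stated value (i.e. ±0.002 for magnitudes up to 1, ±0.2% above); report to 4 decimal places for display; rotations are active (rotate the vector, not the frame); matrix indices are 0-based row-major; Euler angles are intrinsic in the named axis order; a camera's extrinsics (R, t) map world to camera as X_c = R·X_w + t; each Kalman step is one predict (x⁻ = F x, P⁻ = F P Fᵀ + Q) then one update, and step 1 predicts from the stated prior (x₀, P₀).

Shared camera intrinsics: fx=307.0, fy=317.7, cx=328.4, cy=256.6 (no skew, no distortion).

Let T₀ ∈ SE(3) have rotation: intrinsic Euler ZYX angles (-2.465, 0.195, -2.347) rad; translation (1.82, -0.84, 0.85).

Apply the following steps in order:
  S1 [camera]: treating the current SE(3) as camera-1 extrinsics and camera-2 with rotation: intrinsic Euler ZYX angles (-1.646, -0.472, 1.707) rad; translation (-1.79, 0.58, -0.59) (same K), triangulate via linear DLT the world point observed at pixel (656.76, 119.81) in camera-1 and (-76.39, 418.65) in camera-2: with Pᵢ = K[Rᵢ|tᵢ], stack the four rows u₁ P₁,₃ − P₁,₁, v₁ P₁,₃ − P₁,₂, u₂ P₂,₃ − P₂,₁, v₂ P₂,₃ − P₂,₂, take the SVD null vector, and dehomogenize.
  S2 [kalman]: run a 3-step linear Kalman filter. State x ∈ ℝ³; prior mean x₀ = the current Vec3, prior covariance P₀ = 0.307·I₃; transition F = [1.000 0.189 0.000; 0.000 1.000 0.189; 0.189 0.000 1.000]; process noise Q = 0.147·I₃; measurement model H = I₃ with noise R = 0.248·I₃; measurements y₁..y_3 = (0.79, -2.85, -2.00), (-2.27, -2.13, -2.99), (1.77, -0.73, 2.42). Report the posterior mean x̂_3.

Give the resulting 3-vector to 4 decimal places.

result = (0.4391, -1.3475, 0.2313)

after S1 (triangulate): (0.7449, 1.2035, -0.7753)
after S2 (kf_track): (0.4391, -1.3475, 0.2313)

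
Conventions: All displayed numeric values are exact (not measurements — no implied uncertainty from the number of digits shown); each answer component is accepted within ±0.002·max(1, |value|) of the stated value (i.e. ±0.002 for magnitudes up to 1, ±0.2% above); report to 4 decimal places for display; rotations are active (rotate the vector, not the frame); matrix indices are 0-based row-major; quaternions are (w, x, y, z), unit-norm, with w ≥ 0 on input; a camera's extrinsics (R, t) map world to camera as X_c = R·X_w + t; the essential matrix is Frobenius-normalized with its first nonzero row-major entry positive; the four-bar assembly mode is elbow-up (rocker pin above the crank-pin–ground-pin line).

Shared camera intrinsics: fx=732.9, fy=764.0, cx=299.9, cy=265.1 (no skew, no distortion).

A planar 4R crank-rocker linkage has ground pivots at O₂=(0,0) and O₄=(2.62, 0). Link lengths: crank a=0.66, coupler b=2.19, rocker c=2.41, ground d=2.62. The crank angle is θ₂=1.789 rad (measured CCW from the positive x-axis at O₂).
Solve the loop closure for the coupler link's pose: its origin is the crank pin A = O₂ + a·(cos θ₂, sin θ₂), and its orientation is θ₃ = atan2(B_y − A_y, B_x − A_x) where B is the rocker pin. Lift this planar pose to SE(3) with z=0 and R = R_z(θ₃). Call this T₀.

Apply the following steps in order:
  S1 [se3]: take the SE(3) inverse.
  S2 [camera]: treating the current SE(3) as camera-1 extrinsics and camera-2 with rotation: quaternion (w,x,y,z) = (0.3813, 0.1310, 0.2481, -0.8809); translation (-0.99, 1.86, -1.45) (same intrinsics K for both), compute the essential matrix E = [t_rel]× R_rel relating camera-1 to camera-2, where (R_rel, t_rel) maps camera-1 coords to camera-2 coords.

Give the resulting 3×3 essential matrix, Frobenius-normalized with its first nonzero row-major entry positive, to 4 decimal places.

matrix = [0.6804 -0.0046 -0.1420; 0.0687 0.4926 -0.1299; -0.1103 0.4820 -0.0898]

source (fourbar_fk): coupler pose = R=[0.7387 -0.6741 0.0000; 0.6741 0.7387 0.0000; 0.0000 0.0000 1.0000], t=(-0.1429, 0.6444, 0.0000)
after S1 (invert_se3): R=[0.7387 0.6741 0.0000; -0.6741 0.7387 0.0000; 0.0000 0.0000 1.0000], t=(-0.3288, -0.5723, 0.0000)
after S2 (essential): [0.6804 -0.0046 -0.1420; 0.0687 0.4926 -0.1299; -0.1103 0.4820 -0.0898]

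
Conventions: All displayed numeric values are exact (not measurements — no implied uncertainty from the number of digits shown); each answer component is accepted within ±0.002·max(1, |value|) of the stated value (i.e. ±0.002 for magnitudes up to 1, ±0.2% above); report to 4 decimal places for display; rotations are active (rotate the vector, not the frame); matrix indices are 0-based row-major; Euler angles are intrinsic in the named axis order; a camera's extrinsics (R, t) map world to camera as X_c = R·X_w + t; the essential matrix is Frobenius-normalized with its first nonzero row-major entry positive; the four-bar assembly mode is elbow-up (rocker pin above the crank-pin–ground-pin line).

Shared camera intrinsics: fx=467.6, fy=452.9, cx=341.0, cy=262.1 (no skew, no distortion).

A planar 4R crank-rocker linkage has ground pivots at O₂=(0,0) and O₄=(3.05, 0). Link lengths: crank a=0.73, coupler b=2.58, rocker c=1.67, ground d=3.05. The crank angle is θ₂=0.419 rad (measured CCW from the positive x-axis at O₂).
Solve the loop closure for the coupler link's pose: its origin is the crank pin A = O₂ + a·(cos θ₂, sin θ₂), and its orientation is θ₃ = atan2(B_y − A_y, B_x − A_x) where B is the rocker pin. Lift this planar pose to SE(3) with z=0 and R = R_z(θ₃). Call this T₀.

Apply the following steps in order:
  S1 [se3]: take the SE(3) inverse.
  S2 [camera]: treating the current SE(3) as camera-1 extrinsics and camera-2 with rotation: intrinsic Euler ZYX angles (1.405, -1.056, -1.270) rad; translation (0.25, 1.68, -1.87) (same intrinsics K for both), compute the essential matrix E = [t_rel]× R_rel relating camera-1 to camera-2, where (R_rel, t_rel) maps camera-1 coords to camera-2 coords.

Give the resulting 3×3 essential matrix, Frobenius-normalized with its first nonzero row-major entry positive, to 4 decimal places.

source (fourbar_fk): coupler pose = R=[0.8493 -0.5279 0.0000; 0.5279 0.8493 0.0000; 0.0000 0.0000 1.0000], t=(0.6669, 0.2970, 0.0000)
after S1 (invert_se3): R=[0.8493 0.5279 0.0000; -0.5279 0.8493 0.0000; 0.0000 0.0000 1.0000], t=(-0.7231, 0.0998, 0.0000)
after S2 (essential): [0.6196 -0.3300 0.0504; -0.0285 0.1240 0.3603; 0.0668 0.1366 0.5793]

matrix = [0.6196 -0.3300 0.0504; -0.0285 0.1240 0.3603; 0.0668 0.1366 0.5793]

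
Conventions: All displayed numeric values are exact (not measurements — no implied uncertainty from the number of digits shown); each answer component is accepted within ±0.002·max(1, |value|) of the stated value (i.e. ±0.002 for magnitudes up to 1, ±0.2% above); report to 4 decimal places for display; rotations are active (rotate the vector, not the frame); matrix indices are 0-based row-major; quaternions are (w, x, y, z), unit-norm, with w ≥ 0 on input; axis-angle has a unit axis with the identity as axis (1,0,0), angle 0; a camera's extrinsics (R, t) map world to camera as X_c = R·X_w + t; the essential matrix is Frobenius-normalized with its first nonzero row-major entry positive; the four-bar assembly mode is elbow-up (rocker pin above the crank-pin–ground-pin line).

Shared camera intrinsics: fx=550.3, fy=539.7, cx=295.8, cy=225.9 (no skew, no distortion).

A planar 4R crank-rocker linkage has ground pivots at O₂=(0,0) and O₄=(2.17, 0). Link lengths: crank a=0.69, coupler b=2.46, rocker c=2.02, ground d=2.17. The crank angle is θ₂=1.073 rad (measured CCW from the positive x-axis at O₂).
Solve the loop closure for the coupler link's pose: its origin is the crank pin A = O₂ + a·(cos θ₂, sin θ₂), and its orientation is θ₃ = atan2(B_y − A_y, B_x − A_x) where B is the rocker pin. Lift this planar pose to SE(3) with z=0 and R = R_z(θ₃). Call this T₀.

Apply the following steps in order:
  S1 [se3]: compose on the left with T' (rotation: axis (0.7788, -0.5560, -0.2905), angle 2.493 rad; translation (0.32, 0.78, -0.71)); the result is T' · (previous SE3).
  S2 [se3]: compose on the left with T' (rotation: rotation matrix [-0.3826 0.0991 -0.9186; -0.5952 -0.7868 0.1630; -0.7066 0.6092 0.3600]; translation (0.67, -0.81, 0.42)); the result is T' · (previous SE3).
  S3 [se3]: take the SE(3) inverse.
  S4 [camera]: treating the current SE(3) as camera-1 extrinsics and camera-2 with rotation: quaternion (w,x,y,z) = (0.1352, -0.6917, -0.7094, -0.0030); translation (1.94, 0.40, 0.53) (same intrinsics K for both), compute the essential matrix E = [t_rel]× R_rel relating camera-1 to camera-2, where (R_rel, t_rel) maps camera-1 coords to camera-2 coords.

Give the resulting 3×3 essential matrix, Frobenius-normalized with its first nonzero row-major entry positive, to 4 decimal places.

matrix = [0.1479 -0.5649 -0.2375; 0.1475 0.3282 0.1170; -0.6730 -0.0750 0.0307]

source (fourbar_fk): coupler pose = R=[0.8206 -0.5715 0.0000; 0.5715 0.8206 0.0000; 0.0000 0.0000 1.0000], t=(0.3295, 0.6063, 0.0000)
after S1 (compose_se3): R=[-0.1040 -0.6619 -0.7423; -0.9205 0.3468 -0.1802; 0.3767 0.6646 -0.6453], t=(0.0512, 0.3194, -0.2722)
after S2 (compose_se3): R=[-0.3974 -0.3229 0.8590; 0.8476 0.2295 0.4784; -0.3516 0.9182 0.1825], t=(0.9321, -1.1362, 0.4805)
after S3 (invert_se3): R=[-0.3974 0.8476 -0.3516; -0.3229 0.2295 0.9182; 0.8590 0.4784 0.1825], t=(1.5024, 0.1206, -0.3447)
after S4 (essential): [0.1479 -0.5649 -0.2375; 0.1475 0.3282 0.1170; -0.6730 -0.0750 0.0307]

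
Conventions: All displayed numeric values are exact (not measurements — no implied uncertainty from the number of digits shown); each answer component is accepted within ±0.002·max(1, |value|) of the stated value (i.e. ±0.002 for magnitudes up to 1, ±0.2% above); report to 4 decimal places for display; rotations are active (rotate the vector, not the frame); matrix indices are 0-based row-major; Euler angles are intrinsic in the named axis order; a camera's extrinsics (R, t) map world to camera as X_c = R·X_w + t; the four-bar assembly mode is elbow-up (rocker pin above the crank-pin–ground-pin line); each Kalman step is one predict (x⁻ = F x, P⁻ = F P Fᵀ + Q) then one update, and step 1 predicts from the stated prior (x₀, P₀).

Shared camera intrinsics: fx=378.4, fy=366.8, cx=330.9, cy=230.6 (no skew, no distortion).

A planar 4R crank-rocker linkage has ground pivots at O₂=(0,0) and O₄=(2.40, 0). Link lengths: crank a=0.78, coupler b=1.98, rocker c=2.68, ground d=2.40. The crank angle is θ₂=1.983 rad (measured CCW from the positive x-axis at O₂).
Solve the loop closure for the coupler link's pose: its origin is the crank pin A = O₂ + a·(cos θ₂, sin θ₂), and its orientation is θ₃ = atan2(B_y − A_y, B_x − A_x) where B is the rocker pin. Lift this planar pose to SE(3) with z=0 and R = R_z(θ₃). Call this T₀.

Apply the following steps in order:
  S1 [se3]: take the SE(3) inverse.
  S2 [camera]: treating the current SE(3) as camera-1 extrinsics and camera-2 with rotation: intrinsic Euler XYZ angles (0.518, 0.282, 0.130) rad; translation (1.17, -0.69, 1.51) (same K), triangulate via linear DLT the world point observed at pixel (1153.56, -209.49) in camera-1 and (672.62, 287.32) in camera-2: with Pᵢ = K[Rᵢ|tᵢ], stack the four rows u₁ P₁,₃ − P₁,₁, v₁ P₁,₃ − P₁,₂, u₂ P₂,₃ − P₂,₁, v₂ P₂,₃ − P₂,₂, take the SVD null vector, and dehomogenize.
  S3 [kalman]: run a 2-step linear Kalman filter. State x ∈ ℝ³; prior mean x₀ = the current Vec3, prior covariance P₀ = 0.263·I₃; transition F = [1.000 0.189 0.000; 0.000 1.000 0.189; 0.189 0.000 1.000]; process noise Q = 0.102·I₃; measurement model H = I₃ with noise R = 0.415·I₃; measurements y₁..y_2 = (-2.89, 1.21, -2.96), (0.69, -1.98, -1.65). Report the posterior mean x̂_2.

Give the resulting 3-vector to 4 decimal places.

result = (-0.1563, -0.3035, -1.4681)

source (fourbar_fk): coupler pose = R=[0.6328 -0.7743 0.0000; 0.7743 0.6328 0.0000; 0.0000 0.0000 1.0000], t=(-0.3125, 0.7147, 0.0000)
after S1 (invert_se3): R=[0.6328 0.7743 0.0000; -0.7743 0.6328 -0.0000; 0.0000 0.0000 1.0000], t=(-0.3556, -0.6942, 0.0000)
after S2 (triangulate): (1.1400, 1.2970, 0.6302)
after S3 (kf_track): (-0.1563, -0.3035, -1.4681)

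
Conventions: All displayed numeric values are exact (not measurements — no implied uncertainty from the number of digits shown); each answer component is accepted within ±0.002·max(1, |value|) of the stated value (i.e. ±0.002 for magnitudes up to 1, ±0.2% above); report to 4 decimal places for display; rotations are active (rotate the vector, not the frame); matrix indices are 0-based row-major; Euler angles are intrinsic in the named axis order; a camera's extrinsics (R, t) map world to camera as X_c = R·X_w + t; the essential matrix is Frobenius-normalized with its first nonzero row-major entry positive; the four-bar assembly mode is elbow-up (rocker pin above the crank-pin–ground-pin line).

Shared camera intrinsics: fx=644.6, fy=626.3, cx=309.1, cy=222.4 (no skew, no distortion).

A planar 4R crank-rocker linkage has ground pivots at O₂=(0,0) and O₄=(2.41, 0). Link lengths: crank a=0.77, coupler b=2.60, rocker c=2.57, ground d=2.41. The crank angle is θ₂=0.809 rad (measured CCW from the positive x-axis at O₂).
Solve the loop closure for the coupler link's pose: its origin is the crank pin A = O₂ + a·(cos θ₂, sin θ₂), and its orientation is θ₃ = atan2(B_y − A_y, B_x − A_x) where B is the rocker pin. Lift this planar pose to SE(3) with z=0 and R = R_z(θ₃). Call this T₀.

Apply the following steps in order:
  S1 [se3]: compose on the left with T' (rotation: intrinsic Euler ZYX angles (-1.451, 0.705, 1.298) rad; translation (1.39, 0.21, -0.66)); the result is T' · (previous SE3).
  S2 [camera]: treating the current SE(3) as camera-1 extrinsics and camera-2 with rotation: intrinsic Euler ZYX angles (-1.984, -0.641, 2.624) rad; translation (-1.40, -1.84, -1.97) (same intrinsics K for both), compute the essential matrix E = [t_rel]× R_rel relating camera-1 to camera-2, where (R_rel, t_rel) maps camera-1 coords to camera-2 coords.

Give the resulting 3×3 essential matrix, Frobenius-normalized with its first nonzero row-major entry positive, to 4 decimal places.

source (fourbar_fk): coupler pose = R=[0.6374 -0.7705 0.0000; 0.7705 0.6374 0.0000; 0.0000 0.0000 1.0000], t=(0.5315, 0.5572, 0.0000)
after S1 (compose_se3): R=[0.3216 0.1479 -0.9353; -0.9346 0.2082 -0.2884; 0.1520 0.9668 0.2052], t=(1.6290, -0.5192, -0.5958)
after S2 (essential): [0.1284 -0.5514 -0.1669; -0.1228 0.3004 -0.5913; -0.0434 0.2741 0.3461]

matrix = [0.1284 -0.5514 -0.1669; -0.1228 0.3004 -0.5913; -0.0434 0.2741 0.3461]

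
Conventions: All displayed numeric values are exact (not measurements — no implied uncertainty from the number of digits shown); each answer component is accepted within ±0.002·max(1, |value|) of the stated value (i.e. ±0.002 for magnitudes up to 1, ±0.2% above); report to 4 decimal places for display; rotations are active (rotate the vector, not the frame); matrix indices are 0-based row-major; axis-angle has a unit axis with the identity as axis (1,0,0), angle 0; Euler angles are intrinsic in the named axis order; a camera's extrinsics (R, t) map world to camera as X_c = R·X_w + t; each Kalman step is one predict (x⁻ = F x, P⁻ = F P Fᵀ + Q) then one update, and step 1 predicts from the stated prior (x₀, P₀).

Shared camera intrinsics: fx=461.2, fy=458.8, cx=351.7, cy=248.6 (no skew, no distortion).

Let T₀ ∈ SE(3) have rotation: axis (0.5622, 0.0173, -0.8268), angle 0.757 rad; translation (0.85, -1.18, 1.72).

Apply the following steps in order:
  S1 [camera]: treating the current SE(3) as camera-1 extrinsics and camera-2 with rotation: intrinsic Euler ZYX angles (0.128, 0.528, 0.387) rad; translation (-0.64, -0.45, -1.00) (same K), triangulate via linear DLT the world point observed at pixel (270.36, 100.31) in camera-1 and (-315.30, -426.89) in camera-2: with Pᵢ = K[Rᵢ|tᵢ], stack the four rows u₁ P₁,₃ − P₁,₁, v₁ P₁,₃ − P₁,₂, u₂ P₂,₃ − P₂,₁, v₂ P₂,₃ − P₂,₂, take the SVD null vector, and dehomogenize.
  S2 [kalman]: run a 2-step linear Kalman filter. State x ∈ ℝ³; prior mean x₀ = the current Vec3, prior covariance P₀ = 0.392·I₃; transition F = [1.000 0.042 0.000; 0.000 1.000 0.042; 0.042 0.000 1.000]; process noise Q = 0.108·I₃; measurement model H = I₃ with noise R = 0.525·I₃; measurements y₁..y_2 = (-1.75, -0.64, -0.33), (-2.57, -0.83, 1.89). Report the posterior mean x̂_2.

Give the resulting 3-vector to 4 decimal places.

after S1 (triangulate): (-1.4331, -0.1376, 1.4057)
after S2 (kf_track): (-2.0023, -0.5398, 1.0279)

result = (-2.0023, -0.5398, 1.0279)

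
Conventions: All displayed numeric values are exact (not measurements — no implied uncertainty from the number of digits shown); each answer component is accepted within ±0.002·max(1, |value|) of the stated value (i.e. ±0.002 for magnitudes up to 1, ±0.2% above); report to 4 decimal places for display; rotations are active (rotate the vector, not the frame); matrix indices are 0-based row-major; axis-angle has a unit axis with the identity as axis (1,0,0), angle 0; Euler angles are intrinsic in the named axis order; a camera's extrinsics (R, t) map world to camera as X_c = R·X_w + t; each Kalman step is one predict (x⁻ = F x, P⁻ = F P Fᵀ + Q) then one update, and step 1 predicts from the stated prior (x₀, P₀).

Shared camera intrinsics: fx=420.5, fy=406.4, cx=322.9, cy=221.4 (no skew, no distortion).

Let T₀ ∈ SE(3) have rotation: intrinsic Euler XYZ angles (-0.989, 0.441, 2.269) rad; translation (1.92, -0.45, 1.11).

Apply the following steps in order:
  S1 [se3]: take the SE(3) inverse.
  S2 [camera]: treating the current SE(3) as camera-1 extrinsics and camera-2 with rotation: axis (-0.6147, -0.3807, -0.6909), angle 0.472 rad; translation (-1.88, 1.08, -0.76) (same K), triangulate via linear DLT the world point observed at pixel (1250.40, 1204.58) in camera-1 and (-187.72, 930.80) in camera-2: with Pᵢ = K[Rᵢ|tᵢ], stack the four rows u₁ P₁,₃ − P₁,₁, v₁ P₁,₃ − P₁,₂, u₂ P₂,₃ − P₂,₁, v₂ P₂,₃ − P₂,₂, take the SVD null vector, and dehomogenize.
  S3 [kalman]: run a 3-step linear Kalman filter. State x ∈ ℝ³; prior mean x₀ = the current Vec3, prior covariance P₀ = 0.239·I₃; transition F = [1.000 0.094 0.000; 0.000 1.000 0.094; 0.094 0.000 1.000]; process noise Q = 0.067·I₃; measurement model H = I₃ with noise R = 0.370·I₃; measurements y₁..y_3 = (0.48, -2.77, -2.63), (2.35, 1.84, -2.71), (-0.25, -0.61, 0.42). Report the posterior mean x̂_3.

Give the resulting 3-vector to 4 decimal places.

result = (0.7419, -0.3007, -0.5443)

after S1 (invert_se3): R=[-0.5813 0.6502 -0.4892; -0.6927 -0.0801 0.7168; 0.4268 0.7555 0.4969], t=(1.9518, 0.4984, -1.0312)
after S2 (triangulate): (1.0538, 0.2330, 1.5042)
after S3 (kf_track): (0.7419, -0.3007, -0.5443)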